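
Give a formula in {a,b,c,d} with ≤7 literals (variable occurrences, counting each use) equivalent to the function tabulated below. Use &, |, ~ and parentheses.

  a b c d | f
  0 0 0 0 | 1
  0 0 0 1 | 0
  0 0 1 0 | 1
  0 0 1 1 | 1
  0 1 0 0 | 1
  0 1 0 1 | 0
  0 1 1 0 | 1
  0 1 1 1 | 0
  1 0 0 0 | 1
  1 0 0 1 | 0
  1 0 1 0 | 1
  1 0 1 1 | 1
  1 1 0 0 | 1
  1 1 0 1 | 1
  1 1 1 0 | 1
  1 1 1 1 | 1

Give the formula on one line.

  ~d = 1010101010101010
  (a | ~d) = 1010101011111111
  ~b = 1111000011110000
  ((a | ~d) | ~b) = 1111101011111111
  (c | ~d) = 1011101110111011
  (b | (c | ~d)) = 1011111110111111
  (((a | ~d) | ~b) & (b | (c | ~d))) = 1011101010111111

(((a | ~d) | ~b) & (b | (c | ~d)))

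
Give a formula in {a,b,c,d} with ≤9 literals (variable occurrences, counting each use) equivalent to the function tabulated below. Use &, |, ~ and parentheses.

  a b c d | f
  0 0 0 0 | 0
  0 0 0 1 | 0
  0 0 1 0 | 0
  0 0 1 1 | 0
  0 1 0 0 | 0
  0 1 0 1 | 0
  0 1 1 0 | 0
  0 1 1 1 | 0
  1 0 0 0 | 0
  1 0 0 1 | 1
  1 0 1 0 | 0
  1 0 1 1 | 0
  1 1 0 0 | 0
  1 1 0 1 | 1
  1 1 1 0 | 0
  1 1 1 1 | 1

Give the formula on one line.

  ~b = 1111000011110000
  (a | ~b) = 1111000011111111
  ((a | ~b) & b) = 0000000000001111
  (~b | ((a | ~b) & b)) = 1111000011111111
  ~c = 1100110011001100
  (~c & a) = 0000000011001100
  (b | (~c & a)) = 0000111111001111
  ((b | (~c & a)) & d) = 0000010101000101
  ((~b | ((a | ~b) & b)) & ((b | (~c & a)) & d)) = 0000000001000101

((~b | ((a | ~b) & b)) & ((b | (~c & a)) & d))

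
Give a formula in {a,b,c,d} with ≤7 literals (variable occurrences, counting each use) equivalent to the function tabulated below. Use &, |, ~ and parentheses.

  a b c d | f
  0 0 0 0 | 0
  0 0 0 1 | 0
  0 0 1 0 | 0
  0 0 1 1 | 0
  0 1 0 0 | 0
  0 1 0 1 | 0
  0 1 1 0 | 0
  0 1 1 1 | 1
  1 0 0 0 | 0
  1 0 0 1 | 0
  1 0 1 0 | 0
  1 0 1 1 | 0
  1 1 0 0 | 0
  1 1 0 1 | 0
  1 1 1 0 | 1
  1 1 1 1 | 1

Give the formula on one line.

  (a | d) = 0101010111111111
  (c & b) = 0000001100000011
  ((a | d) & (c & b)) = 0000000100000011

((a | d) & (c & b))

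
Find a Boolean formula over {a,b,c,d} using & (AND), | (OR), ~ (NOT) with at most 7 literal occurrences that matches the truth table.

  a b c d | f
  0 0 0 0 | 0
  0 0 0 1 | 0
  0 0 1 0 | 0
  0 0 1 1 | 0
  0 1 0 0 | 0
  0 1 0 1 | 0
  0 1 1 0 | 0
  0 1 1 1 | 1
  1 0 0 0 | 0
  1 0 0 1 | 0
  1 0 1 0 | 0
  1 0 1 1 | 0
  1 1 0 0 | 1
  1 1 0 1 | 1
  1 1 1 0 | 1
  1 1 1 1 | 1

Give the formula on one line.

(((a | d) & (a | c)) & b)

  (a | d) = 0101010111111111
  (a | c) = 0011001111111111
  ((a | d) & (a | c)) = 0001000111111111
  (((a | d) & (a | c)) & b) = 0000000100001111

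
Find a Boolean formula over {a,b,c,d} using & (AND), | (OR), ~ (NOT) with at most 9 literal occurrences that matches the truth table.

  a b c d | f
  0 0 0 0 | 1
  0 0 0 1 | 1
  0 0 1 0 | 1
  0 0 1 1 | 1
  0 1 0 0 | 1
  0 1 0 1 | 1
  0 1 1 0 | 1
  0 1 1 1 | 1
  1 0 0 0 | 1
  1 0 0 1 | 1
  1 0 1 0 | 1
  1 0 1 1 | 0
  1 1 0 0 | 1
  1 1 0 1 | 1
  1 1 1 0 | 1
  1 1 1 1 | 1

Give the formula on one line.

((~b & (((b | ~a) & (~b & c)) | ~d)) | ((b | ~c) | ~a))

  ~b = 1111000011110000
  ~a = 1111111100000000
  (b | ~a) = 1111111100001111
  (~b & c) = 0011000000110000
  ((b | ~a) & (~b & c)) = 0011000000000000
  ~d = 1010101010101010
  (((b | ~a) & (~b & c)) | ~d) = 1011101010101010
  (~b & (((b | ~a) & (~b & c)) | ~d)) = 1011000010100000
  ~c = 1100110011001100
  (b | ~c) = 1100111111001111
  ((b | ~c) | ~a) = 1111111111001111
  ((~b & (((b | ~a) & (~b & c)) | ~d)) | ((b | ~c) | ~a)) = 1111111111101111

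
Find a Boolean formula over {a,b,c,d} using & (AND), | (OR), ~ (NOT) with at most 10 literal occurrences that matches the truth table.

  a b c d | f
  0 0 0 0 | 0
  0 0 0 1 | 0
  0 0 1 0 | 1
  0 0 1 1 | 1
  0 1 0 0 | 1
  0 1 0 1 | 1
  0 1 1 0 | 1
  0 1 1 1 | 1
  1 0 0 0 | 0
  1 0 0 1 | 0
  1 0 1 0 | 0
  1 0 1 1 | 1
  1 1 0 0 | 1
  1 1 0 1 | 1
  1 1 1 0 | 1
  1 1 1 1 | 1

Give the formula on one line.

  ~a = 1111111100000000
  (c & ~a) = 0011001100000000
  ~d = 1010101010101010
  ((c & ~a) & ~d) = 0010001000000000
  ~b = 1111000011110000
  ~c = 1100110011001100
  (~b | ~c) = 1111110011111100
  (((c & ~a) & ~d) | (~b | ~c)) = 1111111011111100
  (d | ~a) = 1111111101010101
  ((((c & ~a) & ~d) | (~b | ~c)) & (d | ~a)) = 1111111001010100
  (((((c & ~a) & ~d) | (~b | ~c)) & (d | ~a)) & c) = 0011001000010000
  (b | (((((c & ~a) & ~d) | (~b | ~c)) & (d | ~a)) & c)) = 0011111100011111

(b | (((((c & ~a) & ~d) | (~b | ~c)) & (d | ~a)) & c))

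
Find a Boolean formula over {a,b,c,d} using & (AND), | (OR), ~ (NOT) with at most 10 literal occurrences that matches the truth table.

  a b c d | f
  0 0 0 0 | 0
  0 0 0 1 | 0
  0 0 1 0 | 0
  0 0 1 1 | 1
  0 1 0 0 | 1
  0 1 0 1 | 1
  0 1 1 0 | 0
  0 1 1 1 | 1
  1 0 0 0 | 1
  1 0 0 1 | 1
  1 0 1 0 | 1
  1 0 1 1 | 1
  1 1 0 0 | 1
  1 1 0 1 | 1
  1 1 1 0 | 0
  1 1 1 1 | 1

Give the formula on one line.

  ~b = 1111000011110000
  (a & ~b) = 0000000011110000
  ~c = 1100110011001100
  ~a = 1111111100000000
  (~a | ~c) = 1111111111001100
  ((~a | ~c) & b) = 0000111100001100
  (~c & ((~a | ~c) & b)) = 0000110000001100
  (d & c) = 0001000100010001
  ((~c & ((~a | ~c) & b)) | (d & c)) = 0001110100011101
  ((a & ~b) | ((~c & ((~a | ~c) & b)) | (d & c))) = 0001110111111101

((a & ~b) | ((~c & ((~a | ~c) & b)) | (d & c)))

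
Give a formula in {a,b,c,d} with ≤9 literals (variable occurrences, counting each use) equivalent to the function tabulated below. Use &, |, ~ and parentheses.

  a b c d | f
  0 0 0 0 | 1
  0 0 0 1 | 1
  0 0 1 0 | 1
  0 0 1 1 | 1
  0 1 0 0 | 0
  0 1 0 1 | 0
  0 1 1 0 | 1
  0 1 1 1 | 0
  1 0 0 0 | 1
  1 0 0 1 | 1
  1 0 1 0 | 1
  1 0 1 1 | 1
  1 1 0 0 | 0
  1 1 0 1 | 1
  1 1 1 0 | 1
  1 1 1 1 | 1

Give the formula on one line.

((~d | (~b | a)) & (d | (~b | c)))

  ~d = 1010101010101010
  ~b = 1111000011110000
  (~b | a) = 1111000011111111
  (~d | (~b | a)) = 1111101011111111
  (~b | c) = 1111001111110011
  (d | (~b | c)) = 1111011111110111
  ((~d | (~b | a)) & (d | (~b | c))) = 1111001011110111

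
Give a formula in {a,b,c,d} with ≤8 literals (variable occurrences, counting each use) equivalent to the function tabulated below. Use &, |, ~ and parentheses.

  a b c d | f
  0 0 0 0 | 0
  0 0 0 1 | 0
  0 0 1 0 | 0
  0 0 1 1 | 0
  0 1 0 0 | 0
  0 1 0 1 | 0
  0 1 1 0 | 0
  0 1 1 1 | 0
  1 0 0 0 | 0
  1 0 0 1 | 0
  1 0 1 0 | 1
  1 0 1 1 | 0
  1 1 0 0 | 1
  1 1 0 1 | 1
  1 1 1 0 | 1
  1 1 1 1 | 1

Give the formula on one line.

(a & (((b | ~a) | c) & (~d | b)))

  ~a = 1111111100000000
  (b | ~a) = 1111111100001111
  ((b | ~a) | c) = 1111111100111111
  ~d = 1010101010101010
  (~d | b) = 1010111110101111
  (((b | ~a) | c) & (~d | b)) = 1010111100101111
  (a & (((b | ~a) | c) & (~d | b))) = 0000000000101111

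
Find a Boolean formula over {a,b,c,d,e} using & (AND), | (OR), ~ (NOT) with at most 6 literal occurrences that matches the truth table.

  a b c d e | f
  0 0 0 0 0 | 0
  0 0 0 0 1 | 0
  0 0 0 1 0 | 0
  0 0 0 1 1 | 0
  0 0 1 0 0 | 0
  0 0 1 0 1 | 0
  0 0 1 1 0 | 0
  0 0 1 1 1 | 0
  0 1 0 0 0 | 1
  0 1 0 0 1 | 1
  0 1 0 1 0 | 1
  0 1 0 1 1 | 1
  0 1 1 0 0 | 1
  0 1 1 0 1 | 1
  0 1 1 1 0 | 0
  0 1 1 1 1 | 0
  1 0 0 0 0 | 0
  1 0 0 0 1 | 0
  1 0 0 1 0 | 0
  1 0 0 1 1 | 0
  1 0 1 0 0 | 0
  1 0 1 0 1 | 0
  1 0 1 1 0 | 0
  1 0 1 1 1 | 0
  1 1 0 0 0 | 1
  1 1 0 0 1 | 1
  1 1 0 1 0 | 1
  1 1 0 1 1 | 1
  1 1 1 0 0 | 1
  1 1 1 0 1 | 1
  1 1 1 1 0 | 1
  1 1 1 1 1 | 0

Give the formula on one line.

(b & ((~e & (b & a)) | (~d | ~c)))

  ~e = 10101010101010101010101010101010
  (b & a) = 00000000000000000000000011111111
  (~e & (b & a)) = 00000000000000000000000010101010
  ~d = 11001100110011001100110011001100
  ~c = 11110000111100001111000011110000
  (~d | ~c) = 11111100111111001111110011111100
  ((~e & (b & a)) | (~d | ~c)) = 11111100111111001111110011111110
  (b & ((~e & (b & a)) | (~d | ~c))) = 00000000111111000000000011111110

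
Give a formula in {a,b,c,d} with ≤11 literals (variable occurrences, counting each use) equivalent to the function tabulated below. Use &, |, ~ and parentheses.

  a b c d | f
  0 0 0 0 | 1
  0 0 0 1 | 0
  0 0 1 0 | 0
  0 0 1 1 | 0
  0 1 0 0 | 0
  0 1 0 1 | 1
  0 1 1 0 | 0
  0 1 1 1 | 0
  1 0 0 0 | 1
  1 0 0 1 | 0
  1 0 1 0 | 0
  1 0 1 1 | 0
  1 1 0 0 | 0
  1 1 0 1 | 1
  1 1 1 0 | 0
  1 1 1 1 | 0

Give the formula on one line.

(~c & ((~d & (~b | c)) | ((((c | d) & b) | ~d) & d)))

  ~c = 1100110011001100
  ~d = 1010101010101010
  ~b = 1111000011110000
  (~b | c) = 1111001111110011
  (~d & (~b | c)) = 1010001010100010
  (c | d) = 0111011101110111
  ((c | d) & b) = 0000011100000111
  (((c | d) & b) | ~d) = 1010111110101111
  ((((c | d) & b) | ~d) & d) = 0000010100000101
  ((~d & (~b | c)) | ((((c | d) & b) | ~d) & d)) = 1010011110100111
  (~c & ((~d & (~b | c)) | ((((c | d) & b) | ~d) & d))) = 1000010010000100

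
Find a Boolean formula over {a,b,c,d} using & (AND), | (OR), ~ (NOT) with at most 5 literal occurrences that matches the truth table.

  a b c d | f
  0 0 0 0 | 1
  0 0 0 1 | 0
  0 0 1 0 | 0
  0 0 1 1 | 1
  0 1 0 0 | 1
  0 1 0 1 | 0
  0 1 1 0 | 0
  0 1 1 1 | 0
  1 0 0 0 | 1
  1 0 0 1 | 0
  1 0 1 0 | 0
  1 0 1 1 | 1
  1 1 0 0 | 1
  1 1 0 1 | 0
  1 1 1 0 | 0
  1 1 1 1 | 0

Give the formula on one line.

((~d & ~c) | ((d & c) & ~b))

  ~d = 1010101010101010
  ~c = 1100110011001100
  (~d & ~c) = 1000100010001000
  (d & c) = 0001000100010001
  ~b = 1111000011110000
  ((d & c) & ~b) = 0001000000010000
  ((~d & ~c) | ((d & c) & ~b)) = 1001100010011000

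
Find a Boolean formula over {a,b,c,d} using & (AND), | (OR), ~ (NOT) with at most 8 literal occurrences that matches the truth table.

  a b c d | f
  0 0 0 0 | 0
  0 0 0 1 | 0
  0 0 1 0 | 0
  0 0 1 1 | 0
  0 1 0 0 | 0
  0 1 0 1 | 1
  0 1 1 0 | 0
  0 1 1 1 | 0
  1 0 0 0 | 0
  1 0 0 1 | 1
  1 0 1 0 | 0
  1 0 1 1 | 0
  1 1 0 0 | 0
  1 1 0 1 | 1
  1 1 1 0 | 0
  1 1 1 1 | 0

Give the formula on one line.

  ~a = 1111111100000000
  (b & ~a) = 0000111100000000
  ~c = 1100110011001100
  (~c & b) = 0000110000001100
  (a | (~c & b)) = 0000110011111111
  ((b & ~a) | (a | (~c & b))) = 0000111111111111
  (((b & ~a) | (a | (~c & b))) & d) = 0000010101010101
  ~d = 1010101010101010
  (~d | ~c) = 1110111011101110
  ((((b & ~a) | (a | (~c & b))) & d) & (~d | ~c)) = 0000010001000100

((((b & ~a) | (a | (~c & b))) & d) & (~d | ~c))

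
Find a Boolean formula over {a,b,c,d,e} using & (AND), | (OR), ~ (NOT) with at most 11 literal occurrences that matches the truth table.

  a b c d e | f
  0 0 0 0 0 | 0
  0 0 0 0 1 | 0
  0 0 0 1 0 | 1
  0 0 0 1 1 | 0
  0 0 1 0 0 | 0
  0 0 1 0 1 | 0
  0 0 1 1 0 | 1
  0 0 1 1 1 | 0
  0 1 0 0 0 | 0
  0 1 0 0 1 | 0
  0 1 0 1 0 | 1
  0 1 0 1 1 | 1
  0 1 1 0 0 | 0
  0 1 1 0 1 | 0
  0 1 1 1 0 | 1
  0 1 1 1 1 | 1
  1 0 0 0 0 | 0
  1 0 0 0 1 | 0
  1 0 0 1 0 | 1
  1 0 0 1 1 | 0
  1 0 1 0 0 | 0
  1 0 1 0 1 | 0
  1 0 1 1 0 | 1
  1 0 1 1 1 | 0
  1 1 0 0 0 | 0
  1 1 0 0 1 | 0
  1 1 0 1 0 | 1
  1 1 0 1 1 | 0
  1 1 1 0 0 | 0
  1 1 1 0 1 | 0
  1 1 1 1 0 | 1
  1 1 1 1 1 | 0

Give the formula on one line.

((~a | (~e | ~d)) & ((~b | (d & b)) & (b | (~e & d))))

  ~a = 11111111111111110000000000000000
  ~e = 10101010101010101010101010101010
  ~d = 11001100110011001100110011001100
  (~e | ~d) = 11101110111011101110111011101110
  (~a | (~e | ~d)) = 11111111111111111110111011101110
  ~b = 11111111000000001111111100000000
  (d & b) = 00000000001100110000000000110011
  (~b | (d & b)) = 11111111001100111111111100110011
  (~e & d) = 00100010001000100010001000100010
  (b | (~e & d)) = 00100010111111110010001011111111
  ((~b | (d & b)) & (b | (~e & d))) = 00100010001100110010001000110011
  ((~a | (~e | ~d)) & ((~b | (d & b)) & (b | (~e & d)))) = 00100010001100110010001000100010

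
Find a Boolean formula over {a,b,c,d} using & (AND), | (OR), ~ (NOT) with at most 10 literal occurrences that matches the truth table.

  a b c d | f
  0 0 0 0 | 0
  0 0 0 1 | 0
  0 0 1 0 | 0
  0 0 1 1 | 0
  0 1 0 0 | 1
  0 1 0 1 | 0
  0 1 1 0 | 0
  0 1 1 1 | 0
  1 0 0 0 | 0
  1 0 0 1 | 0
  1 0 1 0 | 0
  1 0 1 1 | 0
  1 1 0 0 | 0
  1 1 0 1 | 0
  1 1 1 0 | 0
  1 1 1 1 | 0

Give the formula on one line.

  ~a = 1111111100000000
  (~a & b) = 0000111100000000
  ~d = 1010101010101010
  ((~a & b) & ~d) = 0000101000000000
  (a | ((~a & b) & ~d)) = 0000101011111111
  (c | (a | ((~a & b) & ~d))) = 0011101111111111
  ((c | (a | ((~a & b) & ~d))) & (~a & b)) = 0000101100000000
  ~c = 1100110011001100
  (((c | (a | ((~a & b) & ~d))) & (~a & b)) & ~c) = 0000100000000000

(((c | (a | ((~a & b) & ~d))) & (~a & b)) & ~c)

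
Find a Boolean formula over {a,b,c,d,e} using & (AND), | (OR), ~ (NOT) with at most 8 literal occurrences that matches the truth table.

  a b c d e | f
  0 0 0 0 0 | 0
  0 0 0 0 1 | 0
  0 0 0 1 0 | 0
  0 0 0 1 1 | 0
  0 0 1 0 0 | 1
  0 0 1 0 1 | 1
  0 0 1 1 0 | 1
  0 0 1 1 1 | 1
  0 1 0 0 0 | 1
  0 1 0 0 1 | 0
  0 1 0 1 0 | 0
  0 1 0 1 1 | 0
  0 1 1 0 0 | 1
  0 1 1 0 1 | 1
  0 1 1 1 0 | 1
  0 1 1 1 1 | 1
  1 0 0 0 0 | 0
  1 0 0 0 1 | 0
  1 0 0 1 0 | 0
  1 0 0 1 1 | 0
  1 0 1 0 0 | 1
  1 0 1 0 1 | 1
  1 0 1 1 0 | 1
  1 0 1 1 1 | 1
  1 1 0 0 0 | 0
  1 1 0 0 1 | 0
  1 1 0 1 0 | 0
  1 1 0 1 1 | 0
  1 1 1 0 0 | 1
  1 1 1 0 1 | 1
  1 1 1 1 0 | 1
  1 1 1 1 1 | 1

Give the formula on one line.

  ~a = 11111111111111110000000000000000
  (b & ~a) = 00000000111111110000000000000000
  ~e = 10101010101010101010101010101010
  ((b & ~a) & ~e) = 00000000101010100000000000000000
  ~d = 11001100110011001100110011001100
  (((b & ~a) & ~e) & ~d) = 00000000100010000000000000000000
  (c | (((b & ~a) & ~e) & ~d)) = 00001111100011110000111100001111

(c | (((b & ~a) & ~e) & ~d))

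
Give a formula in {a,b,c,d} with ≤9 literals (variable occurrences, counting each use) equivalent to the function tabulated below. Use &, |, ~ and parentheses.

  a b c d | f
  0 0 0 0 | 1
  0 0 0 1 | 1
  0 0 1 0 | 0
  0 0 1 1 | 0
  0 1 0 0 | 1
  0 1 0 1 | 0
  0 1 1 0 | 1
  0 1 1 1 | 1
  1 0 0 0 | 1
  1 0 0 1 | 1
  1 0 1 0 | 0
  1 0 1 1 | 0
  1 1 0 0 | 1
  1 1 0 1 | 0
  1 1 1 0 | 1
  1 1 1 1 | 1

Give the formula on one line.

((~d | (~b | ((b & d) & c))) & (~c | b))

  ~d = 1010101010101010
  ~b = 1111000011110000
  (b & d) = 0000010100000101
  ((b & d) & c) = 0000000100000001
  (~b | ((b & d) & c)) = 1111000111110001
  (~d | (~b | ((b & d) & c))) = 1111101111111011
  ~c = 1100110011001100
  (~c | b) = 1100111111001111
  ((~d | (~b | ((b & d) & c))) & (~c | b)) = 1100101111001011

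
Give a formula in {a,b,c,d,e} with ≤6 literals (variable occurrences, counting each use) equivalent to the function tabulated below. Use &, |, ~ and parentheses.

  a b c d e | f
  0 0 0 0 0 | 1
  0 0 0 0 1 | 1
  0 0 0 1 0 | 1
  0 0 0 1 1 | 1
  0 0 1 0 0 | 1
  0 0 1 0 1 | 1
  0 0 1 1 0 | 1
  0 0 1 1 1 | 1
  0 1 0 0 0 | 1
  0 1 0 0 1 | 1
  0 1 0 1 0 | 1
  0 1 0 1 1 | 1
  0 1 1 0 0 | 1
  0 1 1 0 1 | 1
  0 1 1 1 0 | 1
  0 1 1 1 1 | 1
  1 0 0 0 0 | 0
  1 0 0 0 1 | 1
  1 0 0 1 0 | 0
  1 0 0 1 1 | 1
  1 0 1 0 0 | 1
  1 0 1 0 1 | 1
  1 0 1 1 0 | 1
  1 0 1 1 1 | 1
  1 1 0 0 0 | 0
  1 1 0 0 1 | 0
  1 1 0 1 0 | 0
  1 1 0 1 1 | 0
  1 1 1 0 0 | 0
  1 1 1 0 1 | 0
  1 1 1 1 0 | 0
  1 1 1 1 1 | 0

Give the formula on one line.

  ~b = 11111111000000001111111100000000
  (e | c) = 01011111010111110101111101011111
  (~b & (e | c)) = 01011111000000000101111100000000
  ~a = 11111111111111110000000000000000
  ((~b & (e | c)) | ~a) = 11111111111111110101111100000000

((~b & (e | c)) | ~a)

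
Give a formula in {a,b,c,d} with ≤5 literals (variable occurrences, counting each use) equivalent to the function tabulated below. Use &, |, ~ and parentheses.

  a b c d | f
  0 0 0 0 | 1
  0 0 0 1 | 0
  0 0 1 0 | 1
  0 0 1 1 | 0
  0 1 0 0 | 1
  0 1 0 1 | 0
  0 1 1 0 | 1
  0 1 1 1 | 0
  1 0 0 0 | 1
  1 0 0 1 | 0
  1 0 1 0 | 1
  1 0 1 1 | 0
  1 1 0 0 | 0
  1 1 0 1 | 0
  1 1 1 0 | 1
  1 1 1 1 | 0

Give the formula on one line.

(~d & ((~a | d) | (~b | c)))

  ~d = 1010101010101010
  ~a = 1111111100000000
  (~a | d) = 1111111101010101
  ~b = 1111000011110000
  (~b | c) = 1111001111110011
  ((~a | d) | (~b | c)) = 1111111111110111
  (~d & ((~a | d) | (~b | c))) = 1010101010100010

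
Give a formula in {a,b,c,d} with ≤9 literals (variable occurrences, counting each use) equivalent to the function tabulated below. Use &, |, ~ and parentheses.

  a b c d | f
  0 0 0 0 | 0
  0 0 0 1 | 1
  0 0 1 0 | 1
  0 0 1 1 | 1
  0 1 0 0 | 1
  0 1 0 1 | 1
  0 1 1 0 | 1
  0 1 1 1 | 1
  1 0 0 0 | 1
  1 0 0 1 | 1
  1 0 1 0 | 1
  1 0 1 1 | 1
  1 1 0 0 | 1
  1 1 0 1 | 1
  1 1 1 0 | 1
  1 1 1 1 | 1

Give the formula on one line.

  (b & c) = 0000001100000011
  (d | (b & c)) = 0101011101010111
  (b | a) = 0000111111111111
  ((d | (b & c)) | (b | a)) = 0101111111111111
  (c | ((d | (b & c)) | (b | a))) = 0111111111111111

(c | ((d | (b & c)) | (b | a)))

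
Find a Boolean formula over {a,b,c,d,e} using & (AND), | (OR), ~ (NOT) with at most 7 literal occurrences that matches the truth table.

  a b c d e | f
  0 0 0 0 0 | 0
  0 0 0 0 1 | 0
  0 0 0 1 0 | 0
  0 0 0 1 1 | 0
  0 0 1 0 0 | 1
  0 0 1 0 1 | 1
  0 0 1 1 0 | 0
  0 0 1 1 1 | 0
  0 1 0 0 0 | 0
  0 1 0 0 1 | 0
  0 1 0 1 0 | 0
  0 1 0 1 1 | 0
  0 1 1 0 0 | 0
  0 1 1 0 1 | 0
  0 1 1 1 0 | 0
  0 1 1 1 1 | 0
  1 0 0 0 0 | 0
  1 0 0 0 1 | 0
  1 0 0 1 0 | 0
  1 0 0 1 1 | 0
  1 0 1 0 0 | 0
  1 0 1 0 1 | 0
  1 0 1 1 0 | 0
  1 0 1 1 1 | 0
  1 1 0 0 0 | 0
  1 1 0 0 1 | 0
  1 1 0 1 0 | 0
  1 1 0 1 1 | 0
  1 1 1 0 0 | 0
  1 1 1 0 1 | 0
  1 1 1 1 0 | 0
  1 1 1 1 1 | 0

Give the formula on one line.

(((c & (~a & (~d | b))) & ~d) & ~b)

  ~a = 11111111111111110000000000000000
  ~d = 11001100110011001100110011001100
  (~d | b) = 11001100111111111100110011111111
  (~a & (~d | b)) = 11001100111111110000000000000000
  (c & (~a & (~d | b))) = 00001100000011110000000000000000
  ((c & (~a & (~d | b))) & ~d) = 00001100000011000000000000000000
  ~b = 11111111000000001111111100000000
  (((c & (~a & (~d | b))) & ~d) & ~b) = 00001100000000000000000000000000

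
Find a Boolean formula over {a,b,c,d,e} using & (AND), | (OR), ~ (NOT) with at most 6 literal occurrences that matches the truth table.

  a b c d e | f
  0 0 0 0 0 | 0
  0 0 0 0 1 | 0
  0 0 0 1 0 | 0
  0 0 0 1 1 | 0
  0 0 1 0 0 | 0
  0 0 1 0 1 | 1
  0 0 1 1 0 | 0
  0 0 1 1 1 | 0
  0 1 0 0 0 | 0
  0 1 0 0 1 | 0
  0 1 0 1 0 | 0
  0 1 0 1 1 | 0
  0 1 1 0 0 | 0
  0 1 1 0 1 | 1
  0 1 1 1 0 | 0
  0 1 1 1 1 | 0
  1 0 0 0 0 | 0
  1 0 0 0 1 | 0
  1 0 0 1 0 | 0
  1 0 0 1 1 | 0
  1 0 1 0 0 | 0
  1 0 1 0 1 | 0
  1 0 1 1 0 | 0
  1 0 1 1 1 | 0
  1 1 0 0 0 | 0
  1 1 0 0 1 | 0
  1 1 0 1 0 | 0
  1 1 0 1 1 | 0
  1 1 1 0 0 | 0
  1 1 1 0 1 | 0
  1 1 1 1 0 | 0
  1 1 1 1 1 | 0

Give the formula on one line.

  ~a = 11111111111111110000000000000000
  (~a & e) = 01010101010101010000000000000000
  ((~a & e) & c) = 00000101000001010000000000000000
  ~e = 10101010101010101010101010101010
  ~d = 11001100110011001100110011001100
  (~e | ~d) = 11101110111011101110111011101110
  (a | (~e | ~d)) = 11101110111011101111111111111111
  (((~a & e) & c) & (a | (~e | ~d))) = 00000100000001000000000000000000

(((~a & e) & c) & (a | (~e | ~d)))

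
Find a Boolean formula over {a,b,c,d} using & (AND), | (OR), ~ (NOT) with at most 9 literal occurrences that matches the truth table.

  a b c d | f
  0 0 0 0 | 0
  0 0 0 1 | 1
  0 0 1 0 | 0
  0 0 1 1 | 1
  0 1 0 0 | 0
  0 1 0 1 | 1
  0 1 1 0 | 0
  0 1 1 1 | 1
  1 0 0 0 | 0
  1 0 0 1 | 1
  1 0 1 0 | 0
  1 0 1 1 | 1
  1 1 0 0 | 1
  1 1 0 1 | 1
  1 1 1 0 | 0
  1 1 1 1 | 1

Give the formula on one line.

(d | (((b & a) & ~c) & (b & ~d)))

  (b & a) = 0000000000001111
  ~c = 1100110011001100
  ((b & a) & ~c) = 0000000000001100
  ~d = 1010101010101010
  (b & ~d) = 0000101000001010
  (((b & a) & ~c) & (b & ~d)) = 0000000000001000
  (d | (((b & a) & ~c) & (b & ~d))) = 0101010101011101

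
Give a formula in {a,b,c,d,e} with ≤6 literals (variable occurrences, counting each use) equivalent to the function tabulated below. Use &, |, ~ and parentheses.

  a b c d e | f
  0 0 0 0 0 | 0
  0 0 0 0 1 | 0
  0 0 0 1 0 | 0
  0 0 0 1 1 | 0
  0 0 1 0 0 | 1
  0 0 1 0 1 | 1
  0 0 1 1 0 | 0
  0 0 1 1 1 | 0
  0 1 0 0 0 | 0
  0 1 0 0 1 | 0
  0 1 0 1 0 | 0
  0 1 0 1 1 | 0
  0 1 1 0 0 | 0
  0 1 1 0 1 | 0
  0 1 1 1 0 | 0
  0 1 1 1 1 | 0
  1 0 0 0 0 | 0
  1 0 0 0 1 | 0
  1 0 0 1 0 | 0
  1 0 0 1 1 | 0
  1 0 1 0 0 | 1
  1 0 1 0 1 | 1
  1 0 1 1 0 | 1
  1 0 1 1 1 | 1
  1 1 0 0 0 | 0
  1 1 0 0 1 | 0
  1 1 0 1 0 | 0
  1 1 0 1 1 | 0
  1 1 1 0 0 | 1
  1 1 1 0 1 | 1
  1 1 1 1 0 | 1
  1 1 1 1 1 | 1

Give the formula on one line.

((((~b | d) & (a | ~d)) | a) & c)

  ~b = 11111111000000001111111100000000
  (~b | d) = 11111111001100111111111100110011
  ~d = 11001100110011001100110011001100
  (a | ~d) = 11001100110011001111111111111111
  ((~b | d) & (a | ~d)) = 11001100000000001111111100110011
  (((~b | d) & (a | ~d)) | a) = 11001100000000001111111111111111
  ((((~b | d) & (a | ~d)) | a) & c) = 00001100000000000000111100001111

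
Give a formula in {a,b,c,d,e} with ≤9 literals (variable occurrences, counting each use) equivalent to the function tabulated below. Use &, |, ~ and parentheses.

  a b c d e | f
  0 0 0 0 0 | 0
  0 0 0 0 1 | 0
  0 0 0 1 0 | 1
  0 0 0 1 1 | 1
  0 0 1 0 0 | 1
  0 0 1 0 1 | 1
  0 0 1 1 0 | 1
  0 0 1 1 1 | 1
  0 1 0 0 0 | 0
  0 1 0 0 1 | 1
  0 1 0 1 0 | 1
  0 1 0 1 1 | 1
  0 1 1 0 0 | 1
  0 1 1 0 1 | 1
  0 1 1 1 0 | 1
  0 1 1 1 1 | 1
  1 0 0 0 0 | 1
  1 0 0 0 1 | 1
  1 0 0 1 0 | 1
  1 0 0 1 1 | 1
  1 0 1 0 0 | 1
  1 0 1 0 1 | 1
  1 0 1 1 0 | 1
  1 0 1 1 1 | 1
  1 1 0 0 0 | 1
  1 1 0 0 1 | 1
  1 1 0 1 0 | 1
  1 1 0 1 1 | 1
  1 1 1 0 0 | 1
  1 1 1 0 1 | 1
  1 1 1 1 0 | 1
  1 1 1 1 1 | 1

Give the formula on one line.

((a | (b & (e | (a & (~d & (d | b)))))) | (d | c))

  ~d = 11001100110011001100110011001100
  (d | b) = 00110011111111110011001111111111
  (~d & (d | b)) = 00000000110011000000000011001100
  (a & (~d & (d | b))) = 00000000000000000000000011001100
  (e | (a & (~d & (d | b)))) = 01010101010101010101010111011101
  (b & (e | (a & (~d & (d | b))))) = 00000000010101010000000011011101
  (a | (b & (e | (a & (~d & (d | b)))))) = 00000000010101011111111111111111
  (d | c) = 00111111001111110011111100111111
  ((a | (b & (e | (a & (~d & (d | b)))))) | (d | c)) = 00111111011111111111111111111111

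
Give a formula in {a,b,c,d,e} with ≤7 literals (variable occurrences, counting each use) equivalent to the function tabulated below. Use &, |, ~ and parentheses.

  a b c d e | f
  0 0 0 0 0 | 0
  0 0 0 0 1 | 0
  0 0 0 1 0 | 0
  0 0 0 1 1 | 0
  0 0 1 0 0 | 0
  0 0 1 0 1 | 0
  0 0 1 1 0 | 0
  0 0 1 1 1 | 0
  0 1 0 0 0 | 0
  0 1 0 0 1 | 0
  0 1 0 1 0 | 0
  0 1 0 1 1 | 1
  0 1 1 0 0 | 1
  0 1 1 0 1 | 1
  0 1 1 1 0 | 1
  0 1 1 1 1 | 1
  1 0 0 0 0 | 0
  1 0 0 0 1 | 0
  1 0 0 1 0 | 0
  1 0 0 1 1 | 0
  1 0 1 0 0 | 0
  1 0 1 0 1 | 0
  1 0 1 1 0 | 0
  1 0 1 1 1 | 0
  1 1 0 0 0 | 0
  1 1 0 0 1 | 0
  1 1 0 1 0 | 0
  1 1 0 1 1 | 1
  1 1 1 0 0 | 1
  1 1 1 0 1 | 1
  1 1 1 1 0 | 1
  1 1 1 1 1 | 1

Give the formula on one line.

((c | (e & d)) & b)

  (e & d) = 00010001000100010001000100010001
  (c | (e & d)) = 00011111000111110001111100011111
  ((c | (e & d)) & b) = 00000000000111110000000000011111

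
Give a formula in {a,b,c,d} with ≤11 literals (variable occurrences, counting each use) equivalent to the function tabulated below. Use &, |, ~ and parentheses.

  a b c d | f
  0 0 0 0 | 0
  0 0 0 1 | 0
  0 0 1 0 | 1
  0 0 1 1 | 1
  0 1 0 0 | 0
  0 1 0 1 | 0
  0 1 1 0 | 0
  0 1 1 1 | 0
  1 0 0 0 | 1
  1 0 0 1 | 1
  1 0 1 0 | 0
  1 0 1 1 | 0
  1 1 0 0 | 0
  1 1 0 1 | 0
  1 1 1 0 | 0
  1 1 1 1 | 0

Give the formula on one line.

(((c | (b | a)) & ~b) & ((~c | (~a | b)) & ~b))

  (b | a) = 0000111111111111
  (c | (b | a)) = 0011111111111111
  ~b = 1111000011110000
  ((c | (b | a)) & ~b) = 0011000011110000
  ~c = 1100110011001100
  ~a = 1111111100000000
  (~a | b) = 1111111100001111
  (~c | (~a | b)) = 1111111111001111
  ((~c | (~a | b)) & ~b) = 1111000011000000
  (((c | (b | a)) & ~b) & ((~c | (~a | b)) & ~b)) = 0011000011000000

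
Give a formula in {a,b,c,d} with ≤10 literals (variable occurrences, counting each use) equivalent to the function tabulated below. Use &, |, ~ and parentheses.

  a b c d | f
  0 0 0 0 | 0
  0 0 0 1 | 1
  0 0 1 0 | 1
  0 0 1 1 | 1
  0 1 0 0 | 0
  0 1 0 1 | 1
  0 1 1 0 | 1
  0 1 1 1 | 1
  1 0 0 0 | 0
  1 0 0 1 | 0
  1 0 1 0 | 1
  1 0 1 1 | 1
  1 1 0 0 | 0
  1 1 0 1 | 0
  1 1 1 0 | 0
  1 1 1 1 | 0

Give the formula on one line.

  ~a = 1111111100000000
  (d | c) = 0111011101110111
  (b & a) = 0000000000001111
  ((d | c) | (b & a)) = 0111011101111111
  (~a & ((d | c) | (b & a))) = 0111011100000000
  ~b = 1111000011110000
  (~b & c) = 0011000000110000
  ((~a & ((d | c) | (b & a))) | (~b & c)) = 0111011100110000

((~a & ((d | c) | (b & a))) | (~b & c))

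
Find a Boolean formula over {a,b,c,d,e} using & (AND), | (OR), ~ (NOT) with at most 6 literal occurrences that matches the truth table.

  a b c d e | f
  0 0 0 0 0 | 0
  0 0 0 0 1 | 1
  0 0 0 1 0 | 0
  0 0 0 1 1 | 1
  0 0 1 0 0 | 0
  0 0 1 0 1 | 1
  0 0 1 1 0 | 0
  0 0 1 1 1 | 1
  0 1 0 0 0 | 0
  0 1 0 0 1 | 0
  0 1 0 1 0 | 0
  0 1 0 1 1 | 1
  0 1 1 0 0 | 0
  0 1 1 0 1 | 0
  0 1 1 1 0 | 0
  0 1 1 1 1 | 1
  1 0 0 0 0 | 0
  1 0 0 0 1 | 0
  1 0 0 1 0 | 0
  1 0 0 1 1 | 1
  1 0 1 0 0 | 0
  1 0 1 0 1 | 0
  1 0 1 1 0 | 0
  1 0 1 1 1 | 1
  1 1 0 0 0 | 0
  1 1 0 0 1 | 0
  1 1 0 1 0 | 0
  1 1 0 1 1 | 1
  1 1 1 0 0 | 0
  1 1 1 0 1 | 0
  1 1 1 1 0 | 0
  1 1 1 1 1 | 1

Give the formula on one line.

(e & (d | (~b & ~a)))

  ~b = 11111111000000001111111100000000
  ~a = 11111111111111110000000000000000
  (~b & ~a) = 11111111000000000000000000000000
  (d | (~b & ~a)) = 11111111001100110011001100110011
  (e & (d | (~b & ~a))) = 01010101000100010001000100010001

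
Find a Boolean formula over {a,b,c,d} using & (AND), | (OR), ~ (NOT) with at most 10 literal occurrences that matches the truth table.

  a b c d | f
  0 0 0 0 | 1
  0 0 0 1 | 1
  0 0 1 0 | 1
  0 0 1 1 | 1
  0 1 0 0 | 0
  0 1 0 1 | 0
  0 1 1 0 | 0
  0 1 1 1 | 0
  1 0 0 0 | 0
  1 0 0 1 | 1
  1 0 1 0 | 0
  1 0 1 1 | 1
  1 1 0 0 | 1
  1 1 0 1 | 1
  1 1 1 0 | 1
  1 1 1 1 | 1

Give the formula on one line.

((((~d | ~a) & ~b) | a) & ((d | b) | ~a))

  ~d = 1010101010101010
  ~a = 1111111100000000
  (~d | ~a) = 1111111110101010
  ~b = 1111000011110000
  ((~d | ~a) & ~b) = 1111000010100000
  (((~d | ~a) & ~b) | a) = 1111000011111111
  (d | b) = 0101111101011111
  ((d | b) | ~a) = 1111111101011111
  ((((~d | ~a) & ~b) | a) & ((d | b) | ~a)) = 1111000001011111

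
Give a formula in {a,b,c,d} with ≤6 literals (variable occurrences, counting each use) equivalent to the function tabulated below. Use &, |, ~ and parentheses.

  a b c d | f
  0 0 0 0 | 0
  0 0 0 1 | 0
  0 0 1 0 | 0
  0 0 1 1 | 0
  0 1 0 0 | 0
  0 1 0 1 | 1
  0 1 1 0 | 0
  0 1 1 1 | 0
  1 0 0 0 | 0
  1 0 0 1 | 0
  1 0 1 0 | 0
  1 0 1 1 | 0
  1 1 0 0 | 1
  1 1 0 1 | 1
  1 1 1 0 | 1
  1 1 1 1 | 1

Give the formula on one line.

(((~c & d) | a) & b)

  ~c = 1100110011001100
  (~c & d) = 0100010001000100
  ((~c & d) | a) = 0100010011111111
  (((~c & d) | a) & b) = 0000010000001111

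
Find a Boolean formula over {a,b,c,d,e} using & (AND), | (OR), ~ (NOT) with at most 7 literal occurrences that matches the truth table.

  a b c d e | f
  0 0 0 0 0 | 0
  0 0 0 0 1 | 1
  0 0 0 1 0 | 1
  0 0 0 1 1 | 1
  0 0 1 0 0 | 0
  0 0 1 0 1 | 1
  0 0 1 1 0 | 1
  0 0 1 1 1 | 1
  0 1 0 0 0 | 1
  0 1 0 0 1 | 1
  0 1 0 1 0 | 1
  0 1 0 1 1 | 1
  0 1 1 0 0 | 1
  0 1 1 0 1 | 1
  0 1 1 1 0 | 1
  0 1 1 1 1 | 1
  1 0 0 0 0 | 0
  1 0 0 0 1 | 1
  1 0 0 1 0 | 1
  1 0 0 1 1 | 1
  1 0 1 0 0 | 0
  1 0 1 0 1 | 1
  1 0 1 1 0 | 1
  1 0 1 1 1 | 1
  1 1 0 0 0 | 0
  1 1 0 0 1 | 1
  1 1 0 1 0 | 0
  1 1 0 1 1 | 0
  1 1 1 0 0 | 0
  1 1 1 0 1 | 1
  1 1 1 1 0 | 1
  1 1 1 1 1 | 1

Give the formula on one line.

((b & ~a) | (((~d | ~b) | c) & (d | e)))

  ~a = 11111111111111110000000000000000
  (b & ~a) = 00000000111111110000000000000000
  ~d = 11001100110011001100110011001100
  ~b = 11111111000000001111111100000000
  (~d | ~b) = 11111111110011001111111111001100
  ((~d | ~b) | c) = 11111111110011111111111111001111
  (d | e) = 01110111011101110111011101110111
  (((~d | ~b) | c) & (d | e)) = 01110111010001110111011101000111
  ((b & ~a) | (((~d | ~b) | c) & (d | e))) = 01110111111111110111011101000111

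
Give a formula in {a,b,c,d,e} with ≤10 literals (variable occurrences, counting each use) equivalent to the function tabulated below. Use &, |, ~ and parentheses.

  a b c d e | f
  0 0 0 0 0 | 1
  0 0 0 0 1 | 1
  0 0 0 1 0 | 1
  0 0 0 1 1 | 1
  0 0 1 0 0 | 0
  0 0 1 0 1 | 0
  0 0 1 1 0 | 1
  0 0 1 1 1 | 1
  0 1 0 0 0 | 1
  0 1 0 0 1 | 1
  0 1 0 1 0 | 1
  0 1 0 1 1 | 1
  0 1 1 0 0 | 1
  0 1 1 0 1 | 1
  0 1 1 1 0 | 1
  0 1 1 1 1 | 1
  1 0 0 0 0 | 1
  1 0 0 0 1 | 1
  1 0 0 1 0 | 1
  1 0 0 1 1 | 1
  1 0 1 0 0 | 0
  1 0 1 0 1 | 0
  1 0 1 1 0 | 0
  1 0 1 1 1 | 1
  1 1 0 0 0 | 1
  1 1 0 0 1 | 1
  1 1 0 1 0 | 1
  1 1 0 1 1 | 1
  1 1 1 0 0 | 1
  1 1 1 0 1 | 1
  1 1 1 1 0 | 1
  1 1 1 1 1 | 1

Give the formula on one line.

(~c | ((((~a & d) | (~b & e)) & d) | b))

  ~c = 11110000111100001111000011110000
  ~a = 11111111111111110000000000000000
  (~a & d) = 00110011001100110000000000000000
  ~b = 11111111000000001111111100000000
  (~b & e) = 01010101000000000101010100000000
  ((~a & d) | (~b & e)) = 01110111001100110101010100000000
  (((~a & d) | (~b & e)) & d) = 00110011001100110001000100000000
  ((((~a & d) | (~b & e)) & d) | b) = 00110011111111110001000111111111
  (~c | ((((~a & d) | (~b & e)) & d) | b)) = 11110011111111111111000111111111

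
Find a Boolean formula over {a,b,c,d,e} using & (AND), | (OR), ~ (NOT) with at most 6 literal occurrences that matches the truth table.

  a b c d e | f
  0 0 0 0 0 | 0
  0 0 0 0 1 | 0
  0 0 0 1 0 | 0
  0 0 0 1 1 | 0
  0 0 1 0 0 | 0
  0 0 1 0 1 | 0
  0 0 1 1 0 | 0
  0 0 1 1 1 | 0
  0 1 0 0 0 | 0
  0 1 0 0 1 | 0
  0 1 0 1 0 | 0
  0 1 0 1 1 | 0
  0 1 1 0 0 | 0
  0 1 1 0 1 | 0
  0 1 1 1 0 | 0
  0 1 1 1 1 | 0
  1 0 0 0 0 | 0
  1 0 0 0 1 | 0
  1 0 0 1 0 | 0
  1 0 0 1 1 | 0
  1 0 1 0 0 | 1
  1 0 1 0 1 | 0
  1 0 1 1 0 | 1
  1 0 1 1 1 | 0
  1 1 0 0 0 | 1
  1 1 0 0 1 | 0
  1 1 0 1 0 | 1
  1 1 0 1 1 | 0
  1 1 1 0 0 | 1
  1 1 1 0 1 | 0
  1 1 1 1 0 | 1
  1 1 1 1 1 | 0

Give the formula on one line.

(((a & ~e) & b) | ((c & a) & ~e))

  ~e = 10101010101010101010101010101010
  (a & ~e) = 00000000000000001010101010101010
  ((a & ~e) & b) = 00000000000000000000000010101010
  (c & a) = 00000000000000000000111100001111
  ((c & a) & ~e) = 00000000000000000000101000001010
  (((a & ~e) & b) | ((c & a) & ~e)) = 00000000000000000000101010101010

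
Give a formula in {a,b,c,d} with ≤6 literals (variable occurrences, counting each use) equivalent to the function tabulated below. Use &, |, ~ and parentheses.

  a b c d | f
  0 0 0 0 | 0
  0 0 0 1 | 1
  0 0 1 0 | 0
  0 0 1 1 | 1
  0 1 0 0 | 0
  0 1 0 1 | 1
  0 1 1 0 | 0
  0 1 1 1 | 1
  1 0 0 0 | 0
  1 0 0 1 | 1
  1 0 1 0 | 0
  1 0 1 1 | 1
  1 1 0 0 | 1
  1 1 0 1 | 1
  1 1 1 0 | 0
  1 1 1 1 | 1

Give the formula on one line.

(((b & a) & ~c) | d)

  (b & a) = 0000000000001111
  ~c = 1100110011001100
  ((b & a) & ~c) = 0000000000001100
  (((b & a) & ~c) | d) = 0101010101011101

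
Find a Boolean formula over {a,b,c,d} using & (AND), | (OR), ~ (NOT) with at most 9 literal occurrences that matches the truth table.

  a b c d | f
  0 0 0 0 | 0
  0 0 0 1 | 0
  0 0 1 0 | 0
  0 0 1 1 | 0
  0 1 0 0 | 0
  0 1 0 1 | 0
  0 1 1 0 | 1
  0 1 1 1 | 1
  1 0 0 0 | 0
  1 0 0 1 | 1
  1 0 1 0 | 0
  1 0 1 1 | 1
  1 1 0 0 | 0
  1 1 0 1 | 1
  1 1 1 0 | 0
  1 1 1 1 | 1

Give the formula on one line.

((d & a) | ((a | b) & ((~a | d) & c)))

  (d & a) = 0000000001010101
  (a | b) = 0000111111111111
  ~a = 1111111100000000
  (~a | d) = 1111111101010101
  ((~a | d) & c) = 0011001100010001
  ((a | b) & ((~a | d) & c)) = 0000001100010001
  ((d & a) | ((a | b) & ((~a | d) & c))) = 0000001101010101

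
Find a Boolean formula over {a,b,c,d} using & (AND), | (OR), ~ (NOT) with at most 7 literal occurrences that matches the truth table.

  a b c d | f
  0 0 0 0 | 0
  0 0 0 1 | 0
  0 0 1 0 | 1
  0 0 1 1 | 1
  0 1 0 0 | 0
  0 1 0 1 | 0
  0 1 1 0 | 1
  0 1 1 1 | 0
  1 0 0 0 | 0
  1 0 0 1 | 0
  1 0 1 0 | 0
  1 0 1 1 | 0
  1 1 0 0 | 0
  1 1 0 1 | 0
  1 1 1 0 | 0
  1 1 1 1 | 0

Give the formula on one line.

  ~b = 1111000011110000
  ~d = 1010101010101010
  (~b | ~d) = 1111101011111010
  ~a = 1111111100000000
  (c & ~a) = 0011001100000000
  ((~b | ~d) & (c & ~a)) = 0011001000000000

((~b | ~d) & (c & ~a))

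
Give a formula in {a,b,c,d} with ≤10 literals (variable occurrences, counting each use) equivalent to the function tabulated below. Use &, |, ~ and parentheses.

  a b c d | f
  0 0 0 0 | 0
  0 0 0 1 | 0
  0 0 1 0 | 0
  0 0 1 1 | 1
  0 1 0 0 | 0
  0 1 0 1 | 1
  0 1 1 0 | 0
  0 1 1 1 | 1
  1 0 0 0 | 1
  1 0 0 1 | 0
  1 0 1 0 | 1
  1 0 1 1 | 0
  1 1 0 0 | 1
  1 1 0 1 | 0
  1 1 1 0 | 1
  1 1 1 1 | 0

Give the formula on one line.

((~d & a) | (((c | b) & d) & ((a | d) & ~a)))

  ~d = 1010101010101010
  (~d & a) = 0000000010101010
  (c | b) = 0011111100111111
  ((c | b) & d) = 0001010100010101
  (a | d) = 0101010111111111
  ~a = 1111111100000000
  ((a | d) & ~a) = 0101010100000000
  (((c | b) & d) & ((a | d) & ~a)) = 0001010100000000
  ((~d & a) | (((c | b) & d) & ((a | d) & ~a))) = 0001010110101010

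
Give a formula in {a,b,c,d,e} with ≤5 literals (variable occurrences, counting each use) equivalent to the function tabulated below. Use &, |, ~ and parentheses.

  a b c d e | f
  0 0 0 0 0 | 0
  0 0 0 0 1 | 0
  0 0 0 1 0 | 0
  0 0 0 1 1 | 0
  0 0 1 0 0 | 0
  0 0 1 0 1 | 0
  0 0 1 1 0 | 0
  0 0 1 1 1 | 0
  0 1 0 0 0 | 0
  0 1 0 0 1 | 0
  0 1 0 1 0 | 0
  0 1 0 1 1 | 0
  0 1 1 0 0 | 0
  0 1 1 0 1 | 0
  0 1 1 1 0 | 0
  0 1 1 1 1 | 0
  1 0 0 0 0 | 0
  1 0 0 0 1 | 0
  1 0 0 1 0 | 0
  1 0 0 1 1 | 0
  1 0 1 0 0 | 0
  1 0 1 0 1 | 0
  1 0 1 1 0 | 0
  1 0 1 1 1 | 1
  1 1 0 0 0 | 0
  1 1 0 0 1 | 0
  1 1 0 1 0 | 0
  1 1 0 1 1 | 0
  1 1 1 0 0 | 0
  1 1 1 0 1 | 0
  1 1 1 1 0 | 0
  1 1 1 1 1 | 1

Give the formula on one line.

(((d & e) & a) & c)

  (d & e) = 00010001000100010001000100010001
  ((d & e) & a) = 00000000000000000001000100010001
  (((d & e) & a) & c) = 00000000000000000000000100000001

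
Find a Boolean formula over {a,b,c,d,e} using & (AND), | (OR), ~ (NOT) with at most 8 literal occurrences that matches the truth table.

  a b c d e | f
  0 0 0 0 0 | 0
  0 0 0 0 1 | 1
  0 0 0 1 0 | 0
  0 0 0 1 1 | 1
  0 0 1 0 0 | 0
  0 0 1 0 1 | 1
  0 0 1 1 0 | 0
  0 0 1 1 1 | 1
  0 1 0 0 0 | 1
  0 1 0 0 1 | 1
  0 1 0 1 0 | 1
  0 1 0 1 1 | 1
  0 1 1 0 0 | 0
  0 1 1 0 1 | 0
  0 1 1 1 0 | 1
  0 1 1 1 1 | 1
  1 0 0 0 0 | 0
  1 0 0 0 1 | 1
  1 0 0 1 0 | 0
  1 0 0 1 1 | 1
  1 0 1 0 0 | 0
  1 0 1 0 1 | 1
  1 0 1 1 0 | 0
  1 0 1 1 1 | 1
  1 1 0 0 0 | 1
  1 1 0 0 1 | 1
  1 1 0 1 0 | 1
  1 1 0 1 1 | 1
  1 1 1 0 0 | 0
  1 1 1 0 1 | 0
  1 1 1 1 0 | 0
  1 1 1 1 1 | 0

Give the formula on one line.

  ~c = 11110000111100001111000011110000
  ~b = 11111111000000001111111100000000
  (~c | ~b) = 11111111111100001111111111110000
  ~a = 11111111111111110000000000000000
  (~a & d) = 00110011001100110000000000000000
  ((~c | ~b) | (~a & d)) = 11111111111100111111111111110000
  (e | b) = 01010101111111110101010111111111
  (((~c | ~b) | (~a & d)) & (e | b)) = 01010101111100110101010111110000

(((~c | ~b) | (~a & d)) & (e | b))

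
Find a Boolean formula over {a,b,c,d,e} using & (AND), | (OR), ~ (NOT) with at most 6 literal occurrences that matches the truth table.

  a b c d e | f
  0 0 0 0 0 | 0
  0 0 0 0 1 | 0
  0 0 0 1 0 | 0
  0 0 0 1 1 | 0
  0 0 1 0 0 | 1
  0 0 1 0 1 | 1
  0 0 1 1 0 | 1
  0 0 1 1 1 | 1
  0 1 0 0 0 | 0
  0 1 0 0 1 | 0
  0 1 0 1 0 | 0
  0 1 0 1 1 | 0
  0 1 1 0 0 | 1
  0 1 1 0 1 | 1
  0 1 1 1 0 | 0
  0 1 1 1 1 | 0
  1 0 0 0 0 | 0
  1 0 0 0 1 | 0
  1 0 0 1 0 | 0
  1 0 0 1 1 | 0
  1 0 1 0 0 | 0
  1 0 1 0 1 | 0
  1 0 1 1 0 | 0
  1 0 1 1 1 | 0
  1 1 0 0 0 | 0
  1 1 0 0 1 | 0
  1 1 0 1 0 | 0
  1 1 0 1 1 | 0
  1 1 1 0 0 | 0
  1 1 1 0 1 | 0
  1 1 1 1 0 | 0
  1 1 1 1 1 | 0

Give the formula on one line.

((~d | ~b) & (c & ~a))

  ~d = 11001100110011001100110011001100
  ~b = 11111111000000001111111100000000
  (~d | ~b) = 11111111110011001111111111001100
  ~a = 11111111111111110000000000000000
  (c & ~a) = 00001111000011110000000000000000
  ((~d | ~b) & (c & ~a)) = 00001111000011000000000000000000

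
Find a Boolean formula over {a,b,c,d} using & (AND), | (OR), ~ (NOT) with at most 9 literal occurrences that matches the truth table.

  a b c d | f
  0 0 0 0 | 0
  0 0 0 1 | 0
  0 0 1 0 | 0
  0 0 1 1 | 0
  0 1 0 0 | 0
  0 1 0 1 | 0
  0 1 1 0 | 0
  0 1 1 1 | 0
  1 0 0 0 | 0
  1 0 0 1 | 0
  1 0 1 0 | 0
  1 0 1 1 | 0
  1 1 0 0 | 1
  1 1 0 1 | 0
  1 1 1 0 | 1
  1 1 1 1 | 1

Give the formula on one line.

  (a & b) = 0000000000001111
  ~b = 1111000011110000
  ((a & b) | ~b) = 1111000011111111
  (((a & b) | ~b) & b) = 0000000000001111
  ~d = 1010101010101010
  (a & ~d) = 0000000010101010
  ((a & ~d) & b) = 0000000000001010
  (c | ((a & ~d) & b)) = 0011001100111011
  ((((a & b) | ~b) & b) & (c | ((a & ~d) & b))) = 0000000000001011

((((a & b) | ~b) & b) & (c | ((a & ~d) & b)))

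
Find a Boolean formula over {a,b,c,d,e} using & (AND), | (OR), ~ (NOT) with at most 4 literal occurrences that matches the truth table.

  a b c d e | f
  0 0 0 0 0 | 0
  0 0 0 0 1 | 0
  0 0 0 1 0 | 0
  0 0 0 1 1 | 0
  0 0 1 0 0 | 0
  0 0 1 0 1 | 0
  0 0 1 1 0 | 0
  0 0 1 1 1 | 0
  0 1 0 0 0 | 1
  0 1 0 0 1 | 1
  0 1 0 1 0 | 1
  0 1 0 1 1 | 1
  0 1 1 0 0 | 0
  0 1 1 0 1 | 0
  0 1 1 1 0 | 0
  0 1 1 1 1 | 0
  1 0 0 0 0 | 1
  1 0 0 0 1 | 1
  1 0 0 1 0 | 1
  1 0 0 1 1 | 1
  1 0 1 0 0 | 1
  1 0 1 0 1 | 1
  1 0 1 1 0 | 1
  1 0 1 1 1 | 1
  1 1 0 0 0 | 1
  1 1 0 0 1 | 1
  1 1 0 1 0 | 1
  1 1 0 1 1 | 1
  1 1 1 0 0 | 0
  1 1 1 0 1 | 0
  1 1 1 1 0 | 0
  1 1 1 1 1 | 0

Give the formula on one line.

  ~c = 11110000111100001111000011110000
  (b & ~c) = 00000000111100000000000011110000
  ~b = 11111111000000001111111100000000
  (a & ~b) = 00000000000000001111111100000000
  ((b & ~c) | (a & ~b)) = 00000000111100001111111111110000

((b & ~c) | (a & ~b))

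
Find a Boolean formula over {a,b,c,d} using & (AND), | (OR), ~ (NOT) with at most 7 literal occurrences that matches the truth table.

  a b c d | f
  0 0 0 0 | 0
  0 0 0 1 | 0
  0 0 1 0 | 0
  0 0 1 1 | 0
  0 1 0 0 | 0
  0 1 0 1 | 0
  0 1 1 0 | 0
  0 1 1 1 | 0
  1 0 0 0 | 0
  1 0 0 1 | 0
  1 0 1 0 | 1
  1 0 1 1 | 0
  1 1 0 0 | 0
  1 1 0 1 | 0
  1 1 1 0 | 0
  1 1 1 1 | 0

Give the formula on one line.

  (a & c) = 0000000000110011
  ~b = 1111000011110000
  ~a = 1111111100000000
  (~a & d) = 0101010100000000
  (~b | (~a & d)) = 1111010111110000
  ((a & c) & (~b | (~a & d))) = 0000000000110000
  ~d = 1010101010101010
  (((a & c) & (~b | (~a & d))) & ~d) = 0000000000100000

(((a & c) & (~b | (~a & d))) & ~d)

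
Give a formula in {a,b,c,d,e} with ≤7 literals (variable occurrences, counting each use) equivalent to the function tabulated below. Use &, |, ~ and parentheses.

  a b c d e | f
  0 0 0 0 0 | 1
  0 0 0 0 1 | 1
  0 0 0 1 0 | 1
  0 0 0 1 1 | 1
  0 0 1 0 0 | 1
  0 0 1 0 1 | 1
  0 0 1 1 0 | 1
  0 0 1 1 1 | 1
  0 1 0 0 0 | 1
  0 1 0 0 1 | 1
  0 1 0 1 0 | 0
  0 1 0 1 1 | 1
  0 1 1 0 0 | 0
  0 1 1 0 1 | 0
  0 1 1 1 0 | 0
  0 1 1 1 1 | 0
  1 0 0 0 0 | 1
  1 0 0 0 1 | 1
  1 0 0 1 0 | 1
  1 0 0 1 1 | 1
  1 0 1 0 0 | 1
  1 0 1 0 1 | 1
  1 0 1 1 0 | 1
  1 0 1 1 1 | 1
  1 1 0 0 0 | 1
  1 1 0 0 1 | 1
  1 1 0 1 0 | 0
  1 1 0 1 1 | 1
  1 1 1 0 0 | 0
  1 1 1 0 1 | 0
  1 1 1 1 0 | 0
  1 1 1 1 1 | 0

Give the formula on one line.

  ~d = 11001100110011001100110011001100
  (~d | e) = 11011101110111011101110111011101
  ~c = 11110000111100001111000011110000
  ((~d | e) & ~c) = 11010000110100001101000011010000
  ~b = 11111111000000001111111100000000
  (((~d | e) & ~c) | ~b) = 11111111110100001111111111010000

(((~d | e) & ~c) | ~b)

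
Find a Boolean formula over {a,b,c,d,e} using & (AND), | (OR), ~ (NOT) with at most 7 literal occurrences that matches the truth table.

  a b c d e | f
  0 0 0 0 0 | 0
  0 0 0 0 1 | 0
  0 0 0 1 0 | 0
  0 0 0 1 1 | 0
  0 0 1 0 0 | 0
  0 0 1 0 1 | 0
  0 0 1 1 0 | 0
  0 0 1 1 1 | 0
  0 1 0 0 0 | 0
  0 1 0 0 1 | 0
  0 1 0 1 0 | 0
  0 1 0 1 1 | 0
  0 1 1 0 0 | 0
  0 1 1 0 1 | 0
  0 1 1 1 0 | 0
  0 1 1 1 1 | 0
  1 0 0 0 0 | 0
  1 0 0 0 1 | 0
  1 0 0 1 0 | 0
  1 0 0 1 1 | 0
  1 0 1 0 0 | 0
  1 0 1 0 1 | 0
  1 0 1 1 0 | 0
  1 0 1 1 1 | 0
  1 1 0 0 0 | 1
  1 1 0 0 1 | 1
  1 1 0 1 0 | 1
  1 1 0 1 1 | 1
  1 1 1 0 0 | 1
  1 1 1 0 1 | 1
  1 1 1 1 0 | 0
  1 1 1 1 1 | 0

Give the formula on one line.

  ~c = 11110000111100001111000011110000
  ~d = 11001100110011001100110011001100
  (~c | ~d) = 11111100111111001111110011111100
  ((~c | ~d) & b) = 00000000111111000000000011111100
  (((~c | ~d) & b) & a) = 00000000000000000000000011111100

(((~c | ~d) & b) & a)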